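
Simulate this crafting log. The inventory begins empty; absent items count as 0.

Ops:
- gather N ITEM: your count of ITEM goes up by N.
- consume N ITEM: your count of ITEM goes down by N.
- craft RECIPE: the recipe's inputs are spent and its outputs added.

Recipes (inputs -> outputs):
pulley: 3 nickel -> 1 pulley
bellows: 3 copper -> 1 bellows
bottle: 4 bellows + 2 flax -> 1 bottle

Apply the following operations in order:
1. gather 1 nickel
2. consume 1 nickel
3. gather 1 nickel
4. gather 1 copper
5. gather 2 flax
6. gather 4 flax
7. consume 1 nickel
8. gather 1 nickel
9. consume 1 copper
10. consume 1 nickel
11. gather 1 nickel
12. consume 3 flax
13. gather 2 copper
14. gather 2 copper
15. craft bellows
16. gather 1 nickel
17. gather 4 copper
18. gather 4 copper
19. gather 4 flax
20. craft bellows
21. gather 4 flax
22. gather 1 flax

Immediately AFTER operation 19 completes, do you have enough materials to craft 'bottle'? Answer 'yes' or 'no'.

Answer: no

Derivation:
After 1 (gather 1 nickel): nickel=1
After 2 (consume 1 nickel): (empty)
After 3 (gather 1 nickel): nickel=1
After 4 (gather 1 copper): copper=1 nickel=1
After 5 (gather 2 flax): copper=1 flax=2 nickel=1
After 6 (gather 4 flax): copper=1 flax=6 nickel=1
After 7 (consume 1 nickel): copper=1 flax=6
After 8 (gather 1 nickel): copper=1 flax=6 nickel=1
After 9 (consume 1 copper): flax=6 nickel=1
After 10 (consume 1 nickel): flax=6
After 11 (gather 1 nickel): flax=6 nickel=1
After 12 (consume 3 flax): flax=3 nickel=1
After 13 (gather 2 copper): copper=2 flax=3 nickel=1
After 14 (gather 2 copper): copper=4 flax=3 nickel=1
After 15 (craft bellows): bellows=1 copper=1 flax=3 nickel=1
After 16 (gather 1 nickel): bellows=1 copper=1 flax=3 nickel=2
After 17 (gather 4 copper): bellows=1 copper=5 flax=3 nickel=2
After 18 (gather 4 copper): bellows=1 copper=9 flax=3 nickel=2
After 19 (gather 4 flax): bellows=1 copper=9 flax=7 nickel=2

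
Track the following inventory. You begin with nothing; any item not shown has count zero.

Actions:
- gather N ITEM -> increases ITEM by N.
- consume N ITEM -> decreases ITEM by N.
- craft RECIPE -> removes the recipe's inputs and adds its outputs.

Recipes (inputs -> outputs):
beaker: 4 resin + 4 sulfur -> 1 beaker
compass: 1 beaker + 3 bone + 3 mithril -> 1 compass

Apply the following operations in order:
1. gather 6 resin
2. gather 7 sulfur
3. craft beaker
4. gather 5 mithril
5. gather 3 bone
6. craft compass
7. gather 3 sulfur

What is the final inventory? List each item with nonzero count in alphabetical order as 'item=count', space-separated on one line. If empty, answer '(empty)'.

After 1 (gather 6 resin): resin=6
After 2 (gather 7 sulfur): resin=6 sulfur=7
After 3 (craft beaker): beaker=1 resin=2 sulfur=3
After 4 (gather 5 mithril): beaker=1 mithril=5 resin=2 sulfur=3
After 5 (gather 3 bone): beaker=1 bone=3 mithril=5 resin=2 sulfur=3
After 6 (craft compass): compass=1 mithril=2 resin=2 sulfur=3
After 7 (gather 3 sulfur): compass=1 mithril=2 resin=2 sulfur=6

Answer: compass=1 mithril=2 resin=2 sulfur=6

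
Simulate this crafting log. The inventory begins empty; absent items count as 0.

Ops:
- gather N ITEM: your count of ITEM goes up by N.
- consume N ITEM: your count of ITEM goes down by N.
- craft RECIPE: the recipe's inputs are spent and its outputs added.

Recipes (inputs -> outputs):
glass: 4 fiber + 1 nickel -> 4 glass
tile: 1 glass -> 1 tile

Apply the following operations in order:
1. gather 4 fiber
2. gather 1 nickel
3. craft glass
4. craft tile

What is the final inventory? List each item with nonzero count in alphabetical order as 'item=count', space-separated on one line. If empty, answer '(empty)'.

After 1 (gather 4 fiber): fiber=4
After 2 (gather 1 nickel): fiber=4 nickel=1
After 3 (craft glass): glass=4
After 4 (craft tile): glass=3 tile=1

Answer: glass=3 tile=1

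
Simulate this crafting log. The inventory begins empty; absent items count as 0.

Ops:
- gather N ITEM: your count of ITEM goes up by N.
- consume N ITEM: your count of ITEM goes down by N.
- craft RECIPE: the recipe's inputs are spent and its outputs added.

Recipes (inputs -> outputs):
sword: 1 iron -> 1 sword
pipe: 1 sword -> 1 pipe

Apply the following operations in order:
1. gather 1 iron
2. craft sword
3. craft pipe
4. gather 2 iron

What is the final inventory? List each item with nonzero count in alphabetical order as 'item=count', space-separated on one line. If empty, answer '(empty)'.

Answer: iron=2 pipe=1

Derivation:
After 1 (gather 1 iron): iron=1
After 2 (craft sword): sword=1
After 3 (craft pipe): pipe=1
After 4 (gather 2 iron): iron=2 pipe=1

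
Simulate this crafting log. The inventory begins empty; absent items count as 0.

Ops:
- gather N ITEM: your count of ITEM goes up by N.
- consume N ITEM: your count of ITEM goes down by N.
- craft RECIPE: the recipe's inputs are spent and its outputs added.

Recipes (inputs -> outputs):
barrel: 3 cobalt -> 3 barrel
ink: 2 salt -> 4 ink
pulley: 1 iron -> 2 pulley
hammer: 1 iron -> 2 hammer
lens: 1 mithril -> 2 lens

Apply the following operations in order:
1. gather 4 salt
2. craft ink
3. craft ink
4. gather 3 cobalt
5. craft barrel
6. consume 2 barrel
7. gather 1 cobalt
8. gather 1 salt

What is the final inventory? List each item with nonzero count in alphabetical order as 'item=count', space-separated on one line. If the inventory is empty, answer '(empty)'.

After 1 (gather 4 salt): salt=4
After 2 (craft ink): ink=4 salt=2
After 3 (craft ink): ink=8
After 4 (gather 3 cobalt): cobalt=3 ink=8
After 5 (craft barrel): barrel=3 ink=8
After 6 (consume 2 barrel): barrel=1 ink=8
After 7 (gather 1 cobalt): barrel=1 cobalt=1 ink=8
After 8 (gather 1 salt): barrel=1 cobalt=1 ink=8 salt=1

Answer: barrel=1 cobalt=1 ink=8 salt=1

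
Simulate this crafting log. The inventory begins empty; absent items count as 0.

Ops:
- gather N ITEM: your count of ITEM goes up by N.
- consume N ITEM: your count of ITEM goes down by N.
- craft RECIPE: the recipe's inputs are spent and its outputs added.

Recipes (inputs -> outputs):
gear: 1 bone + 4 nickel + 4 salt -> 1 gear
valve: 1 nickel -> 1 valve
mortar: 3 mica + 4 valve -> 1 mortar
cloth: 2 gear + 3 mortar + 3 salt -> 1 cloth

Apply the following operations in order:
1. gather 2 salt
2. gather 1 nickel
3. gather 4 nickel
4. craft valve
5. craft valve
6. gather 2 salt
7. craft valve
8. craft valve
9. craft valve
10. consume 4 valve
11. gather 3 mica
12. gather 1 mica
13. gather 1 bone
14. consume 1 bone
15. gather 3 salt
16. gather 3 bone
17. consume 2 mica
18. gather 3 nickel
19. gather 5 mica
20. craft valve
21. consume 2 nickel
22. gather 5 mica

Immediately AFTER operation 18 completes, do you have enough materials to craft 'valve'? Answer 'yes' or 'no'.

After 1 (gather 2 salt): salt=2
After 2 (gather 1 nickel): nickel=1 salt=2
After 3 (gather 4 nickel): nickel=5 salt=2
After 4 (craft valve): nickel=4 salt=2 valve=1
After 5 (craft valve): nickel=3 salt=2 valve=2
After 6 (gather 2 salt): nickel=3 salt=4 valve=2
After 7 (craft valve): nickel=2 salt=4 valve=3
After 8 (craft valve): nickel=1 salt=4 valve=4
After 9 (craft valve): salt=4 valve=5
After 10 (consume 4 valve): salt=4 valve=1
After 11 (gather 3 mica): mica=3 salt=4 valve=1
After 12 (gather 1 mica): mica=4 salt=4 valve=1
After 13 (gather 1 bone): bone=1 mica=4 salt=4 valve=1
After 14 (consume 1 bone): mica=4 salt=4 valve=1
After 15 (gather 3 salt): mica=4 salt=7 valve=1
After 16 (gather 3 bone): bone=3 mica=4 salt=7 valve=1
After 17 (consume 2 mica): bone=3 mica=2 salt=7 valve=1
After 18 (gather 3 nickel): bone=3 mica=2 nickel=3 salt=7 valve=1

Answer: yes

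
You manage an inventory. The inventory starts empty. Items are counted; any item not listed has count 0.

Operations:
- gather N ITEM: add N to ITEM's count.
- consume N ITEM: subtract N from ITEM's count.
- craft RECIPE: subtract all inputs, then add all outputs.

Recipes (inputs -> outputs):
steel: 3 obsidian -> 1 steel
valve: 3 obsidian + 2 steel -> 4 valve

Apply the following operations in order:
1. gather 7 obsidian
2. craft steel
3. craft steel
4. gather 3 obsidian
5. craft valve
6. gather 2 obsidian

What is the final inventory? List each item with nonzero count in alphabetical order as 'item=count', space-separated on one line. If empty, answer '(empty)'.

Answer: obsidian=3 valve=4

Derivation:
After 1 (gather 7 obsidian): obsidian=7
After 2 (craft steel): obsidian=4 steel=1
After 3 (craft steel): obsidian=1 steel=2
After 4 (gather 3 obsidian): obsidian=4 steel=2
After 5 (craft valve): obsidian=1 valve=4
After 6 (gather 2 obsidian): obsidian=3 valve=4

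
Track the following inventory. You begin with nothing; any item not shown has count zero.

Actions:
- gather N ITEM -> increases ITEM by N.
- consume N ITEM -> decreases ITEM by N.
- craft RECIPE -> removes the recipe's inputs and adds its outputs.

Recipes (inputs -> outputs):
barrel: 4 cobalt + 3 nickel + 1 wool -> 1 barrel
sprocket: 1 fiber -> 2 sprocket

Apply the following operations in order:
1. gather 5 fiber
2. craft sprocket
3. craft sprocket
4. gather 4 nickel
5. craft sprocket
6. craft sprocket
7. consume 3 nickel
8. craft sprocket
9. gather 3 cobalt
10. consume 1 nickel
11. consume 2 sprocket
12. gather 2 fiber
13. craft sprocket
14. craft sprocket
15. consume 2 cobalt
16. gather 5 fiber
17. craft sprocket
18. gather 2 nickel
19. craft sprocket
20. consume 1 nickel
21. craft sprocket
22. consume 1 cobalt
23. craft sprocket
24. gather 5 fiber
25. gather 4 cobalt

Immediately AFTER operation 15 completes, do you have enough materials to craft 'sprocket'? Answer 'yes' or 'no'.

Answer: no

Derivation:
After 1 (gather 5 fiber): fiber=5
After 2 (craft sprocket): fiber=4 sprocket=2
After 3 (craft sprocket): fiber=3 sprocket=4
After 4 (gather 4 nickel): fiber=3 nickel=4 sprocket=4
After 5 (craft sprocket): fiber=2 nickel=4 sprocket=6
After 6 (craft sprocket): fiber=1 nickel=4 sprocket=8
After 7 (consume 3 nickel): fiber=1 nickel=1 sprocket=8
After 8 (craft sprocket): nickel=1 sprocket=10
After 9 (gather 3 cobalt): cobalt=3 nickel=1 sprocket=10
After 10 (consume 1 nickel): cobalt=3 sprocket=10
After 11 (consume 2 sprocket): cobalt=3 sprocket=8
After 12 (gather 2 fiber): cobalt=3 fiber=2 sprocket=8
After 13 (craft sprocket): cobalt=3 fiber=1 sprocket=10
After 14 (craft sprocket): cobalt=3 sprocket=12
After 15 (consume 2 cobalt): cobalt=1 sprocket=12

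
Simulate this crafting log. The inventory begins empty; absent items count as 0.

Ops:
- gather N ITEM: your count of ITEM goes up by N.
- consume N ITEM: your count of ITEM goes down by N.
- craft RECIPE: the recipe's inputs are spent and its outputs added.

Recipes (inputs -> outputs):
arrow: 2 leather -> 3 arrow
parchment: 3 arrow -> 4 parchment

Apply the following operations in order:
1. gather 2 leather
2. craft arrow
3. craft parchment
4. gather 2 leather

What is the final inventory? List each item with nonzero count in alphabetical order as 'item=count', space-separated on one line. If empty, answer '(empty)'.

Answer: leather=2 parchment=4

Derivation:
After 1 (gather 2 leather): leather=2
After 2 (craft arrow): arrow=3
After 3 (craft parchment): parchment=4
After 4 (gather 2 leather): leather=2 parchment=4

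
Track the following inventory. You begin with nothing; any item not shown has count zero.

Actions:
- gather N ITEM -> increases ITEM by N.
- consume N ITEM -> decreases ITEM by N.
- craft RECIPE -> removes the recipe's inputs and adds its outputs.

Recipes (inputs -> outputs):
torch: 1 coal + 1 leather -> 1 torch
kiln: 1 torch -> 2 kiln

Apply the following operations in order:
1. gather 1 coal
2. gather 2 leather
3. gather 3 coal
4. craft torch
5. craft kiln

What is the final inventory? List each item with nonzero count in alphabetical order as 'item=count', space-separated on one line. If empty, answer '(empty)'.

After 1 (gather 1 coal): coal=1
After 2 (gather 2 leather): coal=1 leather=2
After 3 (gather 3 coal): coal=4 leather=2
After 4 (craft torch): coal=3 leather=1 torch=1
After 5 (craft kiln): coal=3 kiln=2 leather=1

Answer: coal=3 kiln=2 leather=1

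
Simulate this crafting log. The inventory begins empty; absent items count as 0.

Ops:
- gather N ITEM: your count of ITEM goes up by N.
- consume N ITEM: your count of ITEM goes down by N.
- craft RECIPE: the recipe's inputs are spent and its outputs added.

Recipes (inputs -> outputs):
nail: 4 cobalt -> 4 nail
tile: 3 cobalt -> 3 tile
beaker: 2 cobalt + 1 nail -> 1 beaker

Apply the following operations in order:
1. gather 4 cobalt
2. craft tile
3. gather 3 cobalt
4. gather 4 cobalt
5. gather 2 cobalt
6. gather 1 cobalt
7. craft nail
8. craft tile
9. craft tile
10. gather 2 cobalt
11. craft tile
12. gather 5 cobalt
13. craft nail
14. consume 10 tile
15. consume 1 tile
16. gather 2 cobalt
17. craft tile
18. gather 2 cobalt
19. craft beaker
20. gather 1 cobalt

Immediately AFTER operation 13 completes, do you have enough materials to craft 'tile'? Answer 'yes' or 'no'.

After 1 (gather 4 cobalt): cobalt=4
After 2 (craft tile): cobalt=1 tile=3
After 3 (gather 3 cobalt): cobalt=4 tile=3
After 4 (gather 4 cobalt): cobalt=8 tile=3
After 5 (gather 2 cobalt): cobalt=10 tile=3
After 6 (gather 1 cobalt): cobalt=11 tile=3
After 7 (craft nail): cobalt=7 nail=4 tile=3
After 8 (craft tile): cobalt=4 nail=4 tile=6
After 9 (craft tile): cobalt=1 nail=4 tile=9
After 10 (gather 2 cobalt): cobalt=3 nail=4 tile=9
After 11 (craft tile): nail=4 tile=12
After 12 (gather 5 cobalt): cobalt=5 nail=4 tile=12
After 13 (craft nail): cobalt=1 nail=8 tile=12

Answer: no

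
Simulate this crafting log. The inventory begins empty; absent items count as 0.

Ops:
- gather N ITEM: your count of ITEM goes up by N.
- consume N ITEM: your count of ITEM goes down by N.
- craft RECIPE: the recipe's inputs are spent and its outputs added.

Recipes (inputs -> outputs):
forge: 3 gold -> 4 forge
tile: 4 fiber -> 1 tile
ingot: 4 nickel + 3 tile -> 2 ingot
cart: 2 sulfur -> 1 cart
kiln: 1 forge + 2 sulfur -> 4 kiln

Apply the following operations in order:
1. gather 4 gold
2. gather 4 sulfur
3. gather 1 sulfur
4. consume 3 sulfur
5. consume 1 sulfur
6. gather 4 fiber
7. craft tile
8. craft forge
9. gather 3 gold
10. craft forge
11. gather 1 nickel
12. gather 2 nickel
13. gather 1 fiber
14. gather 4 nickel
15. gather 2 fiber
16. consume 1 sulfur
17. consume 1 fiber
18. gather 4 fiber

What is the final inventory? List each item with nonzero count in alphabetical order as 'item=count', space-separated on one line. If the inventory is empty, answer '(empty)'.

After 1 (gather 4 gold): gold=4
After 2 (gather 4 sulfur): gold=4 sulfur=4
After 3 (gather 1 sulfur): gold=4 sulfur=5
After 4 (consume 3 sulfur): gold=4 sulfur=2
After 5 (consume 1 sulfur): gold=4 sulfur=1
After 6 (gather 4 fiber): fiber=4 gold=4 sulfur=1
After 7 (craft tile): gold=4 sulfur=1 tile=1
After 8 (craft forge): forge=4 gold=1 sulfur=1 tile=1
After 9 (gather 3 gold): forge=4 gold=4 sulfur=1 tile=1
After 10 (craft forge): forge=8 gold=1 sulfur=1 tile=1
After 11 (gather 1 nickel): forge=8 gold=1 nickel=1 sulfur=1 tile=1
After 12 (gather 2 nickel): forge=8 gold=1 nickel=3 sulfur=1 tile=1
After 13 (gather 1 fiber): fiber=1 forge=8 gold=1 nickel=3 sulfur=1 tile=1
After 14 (gather 4 nickel): fiber=1 forge=8 gold=1 nickel=7 sulfur=1 tile=1
After 15 (gather 2 fiber): fiber=3 forge=8 gold=1 nickel=7 sulfur=1 tile=1
After 16 (consume 1 sulfur): fiber=3 forge=8 gold=1 nickel=7 tile=1
After 17 (consume 1 fiber): fiber=2 forge=8 gold=1 nickel=7 tile=1
After 18 (gather 4 fiber): fiber=6 forge=8 gold=1 nickel=7 tile=1

Answer: fiber=6 forge=8 gold=1 nickel=7 tile=1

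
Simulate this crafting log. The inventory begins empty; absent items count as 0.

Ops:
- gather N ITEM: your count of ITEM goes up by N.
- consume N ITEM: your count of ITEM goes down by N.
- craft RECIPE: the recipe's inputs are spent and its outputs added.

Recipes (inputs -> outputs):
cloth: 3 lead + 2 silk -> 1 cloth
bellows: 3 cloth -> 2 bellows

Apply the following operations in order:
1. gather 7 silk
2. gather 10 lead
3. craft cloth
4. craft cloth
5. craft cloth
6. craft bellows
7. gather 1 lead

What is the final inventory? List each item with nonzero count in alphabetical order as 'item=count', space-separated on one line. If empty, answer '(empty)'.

Answer: bellows=2 lead=2 silk=1

Derivation:
After 1 (gather 7 silk): silk=7
After 2 (gather 10 lead): lead=10 silk=7
After 3 (craft cloth): cloth=1 lead=7 silk=5
After 4 (craft cloth): cloth=2 lead=4 silk=3
After 5 (craft cloth): cloth=3 lead=1 silk=1
After 6 (craft bellows): bellows=2 lead=1 silk=1
After 7 (gather 1 lead): bellows=2 lead=2 silk=1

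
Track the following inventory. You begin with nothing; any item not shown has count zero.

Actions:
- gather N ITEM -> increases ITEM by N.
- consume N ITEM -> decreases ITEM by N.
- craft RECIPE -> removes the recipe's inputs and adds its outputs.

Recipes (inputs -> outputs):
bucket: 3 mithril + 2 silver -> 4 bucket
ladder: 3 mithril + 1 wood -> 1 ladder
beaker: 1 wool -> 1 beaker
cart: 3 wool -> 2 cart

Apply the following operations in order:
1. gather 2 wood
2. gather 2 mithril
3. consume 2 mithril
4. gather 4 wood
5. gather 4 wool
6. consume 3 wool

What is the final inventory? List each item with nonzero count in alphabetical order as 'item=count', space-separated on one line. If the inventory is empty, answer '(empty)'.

Answer: wood=6 wool=1

Derivation:
After 1 (gather 2 wood): wood=2
After 2 (gather 2 mithril): mithril=2 wood=2
After 3 (consume 2 mithril): wood=2
After 4 (gather 4 wood): wood=6
After 5 (gather 4 wool): wood=6 wool=4
After 6 (consume 3 wool): wood=6 wool=1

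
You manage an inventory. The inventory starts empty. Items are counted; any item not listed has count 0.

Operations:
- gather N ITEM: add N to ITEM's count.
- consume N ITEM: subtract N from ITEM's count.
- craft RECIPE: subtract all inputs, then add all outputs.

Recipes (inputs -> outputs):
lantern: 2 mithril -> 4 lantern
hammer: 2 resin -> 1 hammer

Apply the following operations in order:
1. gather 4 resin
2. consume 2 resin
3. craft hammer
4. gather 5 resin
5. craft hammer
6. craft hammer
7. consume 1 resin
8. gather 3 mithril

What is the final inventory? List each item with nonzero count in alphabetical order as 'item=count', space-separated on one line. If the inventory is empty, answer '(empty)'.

After 1 (gather 4 resin): resin=4
After 2 (consume 2 resin): resin=2
After 3 (craft hammer): hammer=1
After 4 (gather 5 resin): hammer=1 resin=5
After 5 (craft hammer): hammer=2 resin=3
After 6 (craft hammer): hammer=3 resin=1
After 7 (consume 1 resin): hammer=3
After 8 (gather 3 mithril): hammer=3 mithril=3

Answer: hammer=3 mithril=3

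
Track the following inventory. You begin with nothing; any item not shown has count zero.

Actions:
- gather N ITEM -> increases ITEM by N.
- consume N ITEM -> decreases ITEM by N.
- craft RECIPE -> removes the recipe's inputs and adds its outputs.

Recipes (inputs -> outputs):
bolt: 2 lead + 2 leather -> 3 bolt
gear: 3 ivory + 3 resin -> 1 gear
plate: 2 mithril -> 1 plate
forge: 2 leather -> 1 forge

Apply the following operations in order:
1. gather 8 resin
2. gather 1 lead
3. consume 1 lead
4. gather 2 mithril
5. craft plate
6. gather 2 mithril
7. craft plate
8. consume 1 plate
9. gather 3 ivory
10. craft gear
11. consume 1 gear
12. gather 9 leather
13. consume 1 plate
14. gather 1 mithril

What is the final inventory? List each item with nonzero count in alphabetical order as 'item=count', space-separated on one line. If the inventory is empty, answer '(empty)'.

Answer: leather=9 mithril=1 resin=5

Derivation:
After 1 (gather 8 resin): resin=8
After 2 (gather 1 lead): lead=1 resin=8
After 3 (consume 1 lead): resin=8
After 4 (gather 2 mithril): mithril=2 resin=8
After 5 (craft plate): plate=1 resin=8
After 6 (gather 2 mithril): mithril=2 plate=1 resin=8
After 7 (craft plate): plate=2 resin=8
After 8 (consume 1 plate): plate=1 resin=8
After 9 (gather 3 ivory): ivory=3 plate=1 resin=8
After 10 (craft gear): gear=1 plate=1 resin=5
After 11 (consume 1 gear): plate=1 resin=5
After 12 (gather 9 leather): leather=9 plate=1 resin=5
After 13 (consume 1 plate): leather=9 resin=5
After 14 (gather 1 mithril): leather=9 mithril=1 resin=5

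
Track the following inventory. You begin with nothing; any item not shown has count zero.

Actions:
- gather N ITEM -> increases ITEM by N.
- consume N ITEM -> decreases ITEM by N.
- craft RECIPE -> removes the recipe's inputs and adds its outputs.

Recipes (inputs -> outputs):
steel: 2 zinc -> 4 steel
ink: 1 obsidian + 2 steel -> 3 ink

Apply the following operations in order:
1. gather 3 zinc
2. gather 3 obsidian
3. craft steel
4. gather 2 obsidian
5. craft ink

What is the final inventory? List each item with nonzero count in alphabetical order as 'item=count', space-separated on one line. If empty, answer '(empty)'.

Answer: ink=3 obsidian=4 steel=2 zinc=1

Derivation:
After 1 (gather 3 zinc): zinc=3
After 2 (gather 3 obsidian): obsidian=3 zinc=3
After 3 (craft steel): obsidian=3 steel=4 zinc=1
After 4 (gather 2 obsidian): obsidian=5 steel=4 zinc=1
After 5 (craft ink): ink=3 obsidian=4 steel=2 zinc=1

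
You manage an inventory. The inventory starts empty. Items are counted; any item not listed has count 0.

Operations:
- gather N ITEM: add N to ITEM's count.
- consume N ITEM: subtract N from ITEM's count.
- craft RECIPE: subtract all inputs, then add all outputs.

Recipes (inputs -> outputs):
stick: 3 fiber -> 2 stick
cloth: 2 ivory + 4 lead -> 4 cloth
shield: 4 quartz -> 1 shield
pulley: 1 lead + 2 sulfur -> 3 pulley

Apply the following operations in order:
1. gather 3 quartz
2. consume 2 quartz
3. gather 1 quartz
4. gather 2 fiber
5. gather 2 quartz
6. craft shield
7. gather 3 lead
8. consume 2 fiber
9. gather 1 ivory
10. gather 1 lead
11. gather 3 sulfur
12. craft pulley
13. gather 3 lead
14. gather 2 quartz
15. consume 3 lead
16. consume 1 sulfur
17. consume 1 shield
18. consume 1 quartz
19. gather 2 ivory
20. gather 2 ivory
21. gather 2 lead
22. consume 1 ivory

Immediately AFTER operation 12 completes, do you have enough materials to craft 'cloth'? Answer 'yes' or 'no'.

After 1 (gather 3 quartz): quartz=3
After 2 (consume 2 quartz): quartz=1
After 3 (gather 1 quartz): quartz=2
After 4 (gather 2 fiber): fiber=2 quartz=2
After 5 (gather 2 quartz): fiber=2 quartz=4
After 6 (craft shield): fiber=2 shield=1
After 7 (gather 3 lead): fiber=2 lead=3 shield=1
After 8 (consume 2 fiber): lead=3 shield=1
After 9 (gather 1 ivory): ivory=1 lead=3 shield=1
After 10 (gather 1 lead): ivory=1 lead=4 shield=1
After 11 (gather 3 sulfur): ivory=1 lead=4 shield=1 sulfur=3
After 12 (craft pulley): ivory=1 lead=3 pulley=3 shield=1 sulfur=1

Answer: no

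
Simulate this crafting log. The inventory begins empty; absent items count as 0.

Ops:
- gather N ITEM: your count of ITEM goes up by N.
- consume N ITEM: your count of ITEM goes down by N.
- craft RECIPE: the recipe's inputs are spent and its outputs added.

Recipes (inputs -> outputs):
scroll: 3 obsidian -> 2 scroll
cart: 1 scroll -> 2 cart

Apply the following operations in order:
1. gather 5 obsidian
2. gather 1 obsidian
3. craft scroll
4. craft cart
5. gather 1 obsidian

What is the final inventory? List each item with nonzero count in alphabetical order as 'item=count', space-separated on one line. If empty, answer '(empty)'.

After 1 (gather 5 obsidian): obsidian=5
After 2 (gather 1 obsidian): obsidian=6
After 3 (craft scroll): obsidian=3 scroll=2
After 4 (craft cart): cart=2 obsidian=3 scroll=1
After 5 (gather 1 obsidian): cart=2 obsidian=4 scroll=1

Answer: cart=2 obsidian=4 scroll=1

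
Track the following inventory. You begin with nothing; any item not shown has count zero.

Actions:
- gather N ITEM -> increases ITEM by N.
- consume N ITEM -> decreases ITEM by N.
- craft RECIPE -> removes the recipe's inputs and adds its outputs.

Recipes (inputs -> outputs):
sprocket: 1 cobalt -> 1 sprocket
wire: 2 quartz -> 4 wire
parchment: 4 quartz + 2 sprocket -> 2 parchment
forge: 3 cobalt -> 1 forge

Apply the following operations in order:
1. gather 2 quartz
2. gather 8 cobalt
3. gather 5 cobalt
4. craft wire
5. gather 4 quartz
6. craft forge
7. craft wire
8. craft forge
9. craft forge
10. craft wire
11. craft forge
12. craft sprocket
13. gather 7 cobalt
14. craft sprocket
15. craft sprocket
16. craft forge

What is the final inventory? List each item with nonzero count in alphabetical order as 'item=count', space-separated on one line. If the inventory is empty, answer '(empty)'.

After 1 (gather 2 quartz): quartz=2
After 2 (gather 8 cobalt): cobalt=8 quartz=2
After 3 (gather 5 cobalt): cobalt=13 quartz=2
After 4 (craft wire): cobalt=13 wire=4
After 5 (gather 4 quartz): cobalt=13 quartz=4 wire=4
After 6 (craft forge): cobalt=10 forge=1 quartz=4 wire=4
After 7 (craft wire): cobalt=10 forge=1 quartz=2 wire=8
After 8 (craft forge): cobalt=7 forge=2 quartz=2 wire=8
After 9 (craft forge): cobalt=4 forge=3 quartz=2 wire=8
After 10 (craft wire): cobalt=4 forge=3 wire=12
After 11 (craft forge): cobalt=1 forge=4 wire=12
After 12 (craft sprocket): forge=4 sprocket=1 wire=12
After 13 (gather 7 cobalt): cobalt=7 forge=4 sprocket=1 wire=12
After 14 (craft sprocket): cobalt=6 forge=4 sprocket=2 wire=12
After 15 (craft sprocket): cobalt=5 forge=4 sprocket=3 wire=12
After 16 (craft forge): cobalt=2 forge=5 sprocket=3 wire=12

Answer: cobalt=2 forge=5 sprocket=3 wire=12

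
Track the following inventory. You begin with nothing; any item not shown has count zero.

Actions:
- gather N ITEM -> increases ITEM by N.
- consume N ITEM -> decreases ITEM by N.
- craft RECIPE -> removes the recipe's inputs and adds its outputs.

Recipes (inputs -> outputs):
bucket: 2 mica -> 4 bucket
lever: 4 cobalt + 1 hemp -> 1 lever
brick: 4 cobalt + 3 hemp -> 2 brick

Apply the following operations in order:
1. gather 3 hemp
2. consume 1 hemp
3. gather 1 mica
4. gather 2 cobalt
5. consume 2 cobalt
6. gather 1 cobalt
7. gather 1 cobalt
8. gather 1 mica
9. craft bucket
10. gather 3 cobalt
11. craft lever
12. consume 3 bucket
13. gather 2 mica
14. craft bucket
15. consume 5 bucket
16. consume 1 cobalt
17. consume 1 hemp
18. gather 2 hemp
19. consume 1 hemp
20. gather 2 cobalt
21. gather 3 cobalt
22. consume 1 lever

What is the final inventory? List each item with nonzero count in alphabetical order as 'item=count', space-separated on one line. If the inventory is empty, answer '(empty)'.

Answer: cobalt=5 hemp=1

Derivation:
After 1 (gather 3 hemp): hemp=3
After 2 (consume 1 hemp): hemp=2
After 3 (gather 1 mica): hemp=2 mica=1
After 4 (gather 2 cobalt): cobalt=2 hemp=2 mica=1
After 5 (consume 2 cobalt): hemp=2 mica=1
After 6 (gather 1 cobalt): cobalt=1 hemp=2 mica=1
After 7 (gather 1 cobalt): cobalt=2 hemp=2 mica=1
After 8 (gather 1 mica): cobalt=2 hemp=2 mica=2
After 9 (craft bucket): bucket=4 cobalt=2 hemp=2
After 10 (gather 3 cobalt): bucket=4 cobalt=5 hemp=2
After 11 (craft lever): bucket=4 cobalt=1 hemp=1 lever=1
After 12 (consume 3 bucket): bucket=1 cobalt=1 hemp=1 lever=1
After 13 (gather 2 mica): bucket=1 cobalt=1 hemp=1 lever=1 mica=2
After 14 (craft bucket): bucket=5 cobalt=1 hemp=1 lever=1
After 15 (consume 5 bucket): cobalt=1 hemp=1 lever=1
After 16 (consume 1 cobalt): hemp=1 lever=1
After 17 (consume 1 hemp): lever=1
After 18 (gather 2 hemp): hemp=2 lever=1
After 19 (consume 1 hemp): hemp=1 lever=1
After 20 (gather 2 cobalt): cobalt=2 hemp=1 lever=1
After 21 (gather 3 cobalt): cobalt=5 hemp=1 lever=1
After 22 (consume 1 lever): cobalt=5 hemp=1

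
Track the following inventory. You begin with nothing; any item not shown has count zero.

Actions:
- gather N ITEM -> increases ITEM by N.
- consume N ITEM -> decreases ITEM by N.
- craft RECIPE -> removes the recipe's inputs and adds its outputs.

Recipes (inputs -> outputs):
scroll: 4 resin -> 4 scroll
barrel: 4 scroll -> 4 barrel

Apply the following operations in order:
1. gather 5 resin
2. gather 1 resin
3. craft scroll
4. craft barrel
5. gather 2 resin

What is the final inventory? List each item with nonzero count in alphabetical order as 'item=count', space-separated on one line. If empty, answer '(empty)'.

After 1 (gather 5 resin): resin=5
After 2 (gather 1 resin): resin=6
After 3 (craft scroll): resin=2 scroll=4
After 4 (craft barrel): barrel=4 resin=2
After 5 (gather 2 resin): barrel=4 resin=4

Answer: barrel=4 resin=4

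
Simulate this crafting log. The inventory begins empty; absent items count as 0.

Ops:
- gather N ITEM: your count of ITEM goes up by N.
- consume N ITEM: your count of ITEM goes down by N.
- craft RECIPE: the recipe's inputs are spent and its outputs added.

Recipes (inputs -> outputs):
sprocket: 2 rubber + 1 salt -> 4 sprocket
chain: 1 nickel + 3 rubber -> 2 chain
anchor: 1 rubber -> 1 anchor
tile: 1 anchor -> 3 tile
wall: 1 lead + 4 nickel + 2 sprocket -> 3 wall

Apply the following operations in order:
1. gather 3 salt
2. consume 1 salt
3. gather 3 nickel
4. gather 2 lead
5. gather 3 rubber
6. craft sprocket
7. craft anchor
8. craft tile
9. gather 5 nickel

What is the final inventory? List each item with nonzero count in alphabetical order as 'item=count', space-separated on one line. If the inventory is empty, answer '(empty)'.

Answer: lead=2 nickel=8 salt=1 sprocket=4 tile=3

Derivation:
After 1 (gather 3 salt): salt=3
After 2 (consume 1 salt): salt=2
After 3 (gather 3 nickel): nickel=3 salt=2
After 4 (gather 2 lead): lead=2 nickel=3 salt=2
After 5 (gather 3 rubber): lead=2 nickel=3 rubber=3 salt=2
After 6 (craft sprocket): lead=2 nickel=3 rubber=1 salt=1 sprocket=4
After 7 (craft anchor): anchor=1 lead=2 nickel=3 salt=1 sprocket=4
After 8 (craft tile): lead=2 nickel=3 salt=1 sprocket=4 tile=3
After 9 (gather 5 nickel): lead=2 nickel=8 salt=1 sprocket=4 tile=3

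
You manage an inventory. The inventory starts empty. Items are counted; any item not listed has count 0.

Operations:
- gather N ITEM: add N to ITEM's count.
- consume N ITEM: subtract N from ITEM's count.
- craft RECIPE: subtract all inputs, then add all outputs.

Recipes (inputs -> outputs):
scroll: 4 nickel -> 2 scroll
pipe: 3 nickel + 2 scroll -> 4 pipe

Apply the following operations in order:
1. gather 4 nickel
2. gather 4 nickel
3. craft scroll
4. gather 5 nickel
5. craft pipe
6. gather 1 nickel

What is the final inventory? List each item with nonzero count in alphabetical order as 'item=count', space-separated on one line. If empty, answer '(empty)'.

After 1 (gather 4 nickel): nickel=4
After 2 (gather 4 nickel): nickel=8
After 3 (craft scroll): nickel=4 scroll=2
After 4 (gather 5 nickel): nickel=9 scroll=2
After 5 (craft pipe): nickel=6 pipe=4
After 6 (gather 1 nickel): nickel=7 pipe=4

Answer: nickel=7 pipe=4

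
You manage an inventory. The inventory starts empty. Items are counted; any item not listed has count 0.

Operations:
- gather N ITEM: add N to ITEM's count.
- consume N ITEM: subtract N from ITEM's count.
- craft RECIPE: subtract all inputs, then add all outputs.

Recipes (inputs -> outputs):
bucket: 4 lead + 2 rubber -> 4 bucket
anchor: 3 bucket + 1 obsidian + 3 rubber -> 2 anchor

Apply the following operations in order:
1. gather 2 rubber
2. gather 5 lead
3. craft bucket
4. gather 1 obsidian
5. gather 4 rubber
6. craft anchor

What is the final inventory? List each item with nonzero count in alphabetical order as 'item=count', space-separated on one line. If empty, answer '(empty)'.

Answer: anchor=2 bucket=1 lead=1 rubber=1

Derivation:
After 1 (gather 2 rubber): rubber=2
After 2 (gather 5 lead): lead=5 rubber=2
After 3 (craft bucket): bucket=4 lead=1
After 4 (gather 1 obsidian): bucket=4 lead=1 obsidian=1
After 5 (gather 4 rubber): bucket=4 lead=1 obsidian=1 rubber=4
After 6 (craft anchor): anchor=2 bucket=1 lead=1 rubber=1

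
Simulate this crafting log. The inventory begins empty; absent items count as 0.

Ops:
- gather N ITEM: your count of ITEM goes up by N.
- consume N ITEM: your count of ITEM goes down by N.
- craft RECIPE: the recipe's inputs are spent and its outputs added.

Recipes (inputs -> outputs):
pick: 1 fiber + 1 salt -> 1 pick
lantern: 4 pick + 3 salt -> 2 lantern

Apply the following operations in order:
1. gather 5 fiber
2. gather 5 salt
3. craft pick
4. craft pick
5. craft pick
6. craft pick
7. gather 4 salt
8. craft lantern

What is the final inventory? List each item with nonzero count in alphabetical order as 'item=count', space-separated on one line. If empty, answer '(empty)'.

Answer: fiber=1 lantern=2 salt=2

Derivation:
After 1 (gather 5 fiber): fiber=5
After 2 (gather 5 salt): fiber=5 salt=5
After 3 (craft pick): fiber=4 pick=1 salt=4
After 4 (craft pick): fiber=3 pick=2 salt=3
After 5 (craft pick): fiber=2 pick=3 salt=2
After 6 (craft pick): fiber=1 pick=4 salt=1
After 7 (gather 4 salt): fiber=1 pick=4 salt=5
After 8 (craft lantern): fiber=1 lantern=2 salt=2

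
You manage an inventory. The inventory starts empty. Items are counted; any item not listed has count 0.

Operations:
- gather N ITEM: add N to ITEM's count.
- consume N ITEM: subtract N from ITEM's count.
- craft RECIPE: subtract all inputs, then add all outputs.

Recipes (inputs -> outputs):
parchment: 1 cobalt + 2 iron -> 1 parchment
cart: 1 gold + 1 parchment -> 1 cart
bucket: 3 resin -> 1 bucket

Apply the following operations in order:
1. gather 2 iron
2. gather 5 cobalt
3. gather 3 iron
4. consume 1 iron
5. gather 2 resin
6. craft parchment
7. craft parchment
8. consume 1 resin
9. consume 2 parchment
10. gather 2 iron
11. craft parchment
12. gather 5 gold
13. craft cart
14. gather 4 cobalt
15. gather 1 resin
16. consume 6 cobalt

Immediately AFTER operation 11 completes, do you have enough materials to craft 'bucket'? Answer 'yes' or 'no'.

Answer: no

Derivation:
After 1 (gather 2 iron): iron=2
After 2 (gather 5 cobalt): cobalt=5 iron=2
After 3 (gather 3 iron): cobalt=5 iron=5
After 4 (consume 1 iron): cobalt=5 iron=4
After 5 (gather 2 resin): cobalt=5 iron=4 resin=2
After 6 (craft parchment): cobalt=4 iron=2 parchment=1 resin=2
After 7 (craft parchment): cobalt=3 parchment=2 resin=2
After 8 (consume 1 resin): cobalt=3 parchment=2 resin=1
After 9 (consume 2 parchment): cobalt=3 resin=1
After 10 (gather 2 iron): cobalt=3 iron=2 resin=1
After 11 (craft parchment): cobalt=2 parchment=1 resin=1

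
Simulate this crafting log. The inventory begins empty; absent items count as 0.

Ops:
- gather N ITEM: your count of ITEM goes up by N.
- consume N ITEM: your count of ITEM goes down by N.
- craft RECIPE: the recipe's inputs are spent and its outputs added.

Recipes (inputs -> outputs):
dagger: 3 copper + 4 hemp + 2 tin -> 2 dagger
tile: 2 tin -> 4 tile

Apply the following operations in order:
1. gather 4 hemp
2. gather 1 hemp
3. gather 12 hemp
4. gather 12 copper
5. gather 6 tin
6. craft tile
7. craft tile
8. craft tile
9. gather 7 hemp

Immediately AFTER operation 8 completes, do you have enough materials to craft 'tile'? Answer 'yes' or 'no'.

Answer: no

Derivation:
After 1 (gather 4 hemp): hemp=4
After 2 (gather 1 hemp): hemp=5
After 3 (gather 12 hemp): hemp=17
After 4 (gather 12 copper): copper=12 hemp=17
After 5 (gather 6 tin): copper=12 hemp=17 tin=6
After 6 (craft tile): copper=12 hemp=17 tile=4 tin=4
After 7 (craft tile): copper=12 hemp=17 tile=8 tin=2
After 8 (craft tile): copper=12 hemp=17 tile=12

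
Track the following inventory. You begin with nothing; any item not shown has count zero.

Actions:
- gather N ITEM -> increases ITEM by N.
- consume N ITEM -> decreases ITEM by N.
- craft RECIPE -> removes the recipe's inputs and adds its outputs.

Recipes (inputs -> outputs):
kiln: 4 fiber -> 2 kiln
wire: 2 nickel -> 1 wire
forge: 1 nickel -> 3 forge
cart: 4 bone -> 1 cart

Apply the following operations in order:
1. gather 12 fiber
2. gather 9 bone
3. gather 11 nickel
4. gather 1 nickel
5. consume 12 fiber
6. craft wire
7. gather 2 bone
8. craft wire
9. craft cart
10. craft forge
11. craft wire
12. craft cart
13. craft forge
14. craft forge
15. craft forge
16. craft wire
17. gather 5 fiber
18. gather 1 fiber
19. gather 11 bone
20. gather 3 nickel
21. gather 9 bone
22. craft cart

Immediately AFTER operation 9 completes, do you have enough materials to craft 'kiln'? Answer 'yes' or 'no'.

After 1 (gather 12 fiber): fiber=12
After 2 (gather 9 bone): bone=9 fiber=12
After 3 (gather 11 nickel): bone=9 fiber=12 nickel=11
After 4 (gather 1 nickel): bone=9 fiber=12 nickel=12
After 5 (consume 12 fiber): bone=9 nickel=12
After 6 (craft wire): bone=9 nickel=10 wire=1
After 7 (gather 2 bone): bone=11 nickel=10 wire=1
After 8 (craft wire): bone=11 nickel=8 wire=2
After 9 (craft cart): bone=7 cart=1 nickel=8 wire=2

Answer: no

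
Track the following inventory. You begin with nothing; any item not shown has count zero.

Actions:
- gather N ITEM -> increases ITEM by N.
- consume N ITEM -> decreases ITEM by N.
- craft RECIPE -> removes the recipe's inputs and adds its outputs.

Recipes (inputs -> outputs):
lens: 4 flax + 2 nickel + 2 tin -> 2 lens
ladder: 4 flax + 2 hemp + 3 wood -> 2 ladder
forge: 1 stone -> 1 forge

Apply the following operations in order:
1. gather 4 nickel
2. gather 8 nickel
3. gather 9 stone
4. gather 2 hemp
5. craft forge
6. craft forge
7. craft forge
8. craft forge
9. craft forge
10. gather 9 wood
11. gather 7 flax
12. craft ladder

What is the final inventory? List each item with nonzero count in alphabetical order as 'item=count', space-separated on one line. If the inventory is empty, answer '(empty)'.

After 1 (gather 4 nickel): nickel=4
After 2 (gather 8 nickel): nickel=12
After 3 (gather 9 stone): nickel=12 stone=9
After 4 (gather 2 hemp): hemp=2 nickel=12 stone=9
After 5 (craft forge): forge=1 hemp=2 nickel=12 stone=8
After 6 (craft forge): forge=2 hemp=2 nickel=12 stone=7
After 7 (craft forge): forge=3 hemp=2 nickel=12 stone=6
After 8 (craft forge): forge=4 hemp=2 nickel=12 stone=5
After 9 (craft forge): forge=5 hemp=2 nickel=12 stone=4
After 10 (gather 9 wood): forge=5 hemp=2 nickel=12 stone=4 wood=9
After 11 (gather 7 flax): flax=7 forge=5 hemp=2 nickel=12 stone=4 wood=9
After 12 (craft ladder): flax=3 forge=5 ladder=2 nickel=12 stone=4 wood=6

Answer: flax=3 forge=5 ladder=2 nickel=12 stone=4 wood=6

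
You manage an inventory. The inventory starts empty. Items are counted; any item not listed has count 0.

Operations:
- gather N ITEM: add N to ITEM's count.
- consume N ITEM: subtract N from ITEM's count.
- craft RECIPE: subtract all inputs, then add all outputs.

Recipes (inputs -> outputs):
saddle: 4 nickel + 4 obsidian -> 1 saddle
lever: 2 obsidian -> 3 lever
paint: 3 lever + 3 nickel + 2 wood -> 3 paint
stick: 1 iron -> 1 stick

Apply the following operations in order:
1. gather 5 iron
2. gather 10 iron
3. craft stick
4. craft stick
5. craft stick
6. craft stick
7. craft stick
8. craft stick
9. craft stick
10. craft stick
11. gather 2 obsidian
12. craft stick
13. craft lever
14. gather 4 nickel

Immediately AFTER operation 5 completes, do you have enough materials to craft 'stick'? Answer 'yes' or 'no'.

Answer: yes

Derivation:
After 1 (gather 5 iron): iron=5
After 2 (gather 10 iron): iron=15
After 3 (craft stick): iron=14 stick=1
After 4 (craft stick): iron=13 stick=2
After 5 (craft stick): iron=12 stick=3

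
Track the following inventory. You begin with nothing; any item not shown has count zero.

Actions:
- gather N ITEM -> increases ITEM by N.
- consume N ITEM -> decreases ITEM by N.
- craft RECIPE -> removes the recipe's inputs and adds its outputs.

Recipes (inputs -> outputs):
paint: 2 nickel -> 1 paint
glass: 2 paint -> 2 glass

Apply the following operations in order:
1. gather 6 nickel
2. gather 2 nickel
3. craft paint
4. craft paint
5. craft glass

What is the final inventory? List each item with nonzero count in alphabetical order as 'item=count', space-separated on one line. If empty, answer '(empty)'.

Answer: glass=2 nickel=4

Derivation:
After 1 (gather 6 nickel): nickel=6
After 2 (gather 2 nickel): nickel=8
After 3 (craft paint): nickel=6 paint=1
After 4 (craft paint): nickel=4 paint=2
After 5 (craft glass): glass=2 nickel=4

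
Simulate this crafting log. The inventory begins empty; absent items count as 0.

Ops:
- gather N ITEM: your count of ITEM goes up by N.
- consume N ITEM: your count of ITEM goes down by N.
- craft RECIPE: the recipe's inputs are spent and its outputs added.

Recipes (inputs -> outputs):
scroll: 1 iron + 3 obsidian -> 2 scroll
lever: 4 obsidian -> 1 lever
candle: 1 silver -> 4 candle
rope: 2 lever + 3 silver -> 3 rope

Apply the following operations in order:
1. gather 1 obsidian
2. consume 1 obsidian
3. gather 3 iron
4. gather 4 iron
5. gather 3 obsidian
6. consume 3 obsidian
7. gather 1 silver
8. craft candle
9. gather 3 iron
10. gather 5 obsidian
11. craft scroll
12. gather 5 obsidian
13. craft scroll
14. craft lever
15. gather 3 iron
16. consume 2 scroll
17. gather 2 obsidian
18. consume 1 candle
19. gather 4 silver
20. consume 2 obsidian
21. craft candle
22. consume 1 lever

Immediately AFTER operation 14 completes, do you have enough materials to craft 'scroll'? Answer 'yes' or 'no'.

After 1 (gather 1 obsidian): obsidian=1
After 2 (consume 1 obsidian): (empty)
After 3 (gather 3 iron): iron=3
After 4 (gather 4 iron): iron=7
After 5 (gather 3 obsidian): iron=7 obsidian=3
After 6 (consume 3 obsidian): iron=7
After 7 (gather 1 silver): iron=7 silver=1
After 8 (craft candle): candle=4 iron=7
After 9 (gather 3 iron): candle=4 iron=10
After 10 (gather 5 obsidian): candle=4 iron=10 obsidian=5
After 11 (craft scroll): candle=4 iron=9 obsidian=2 scroll=2
After 12 (gather 5 obsidian): candle=4 iron=9 obsidian=7 scroll=2
After 13 (craft scroll): candle=4 iron=8 obsidian=4 scroll=4
After 14 (craft lever): candle=4 iron=8 lever=1 scroll=4

Answer: no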